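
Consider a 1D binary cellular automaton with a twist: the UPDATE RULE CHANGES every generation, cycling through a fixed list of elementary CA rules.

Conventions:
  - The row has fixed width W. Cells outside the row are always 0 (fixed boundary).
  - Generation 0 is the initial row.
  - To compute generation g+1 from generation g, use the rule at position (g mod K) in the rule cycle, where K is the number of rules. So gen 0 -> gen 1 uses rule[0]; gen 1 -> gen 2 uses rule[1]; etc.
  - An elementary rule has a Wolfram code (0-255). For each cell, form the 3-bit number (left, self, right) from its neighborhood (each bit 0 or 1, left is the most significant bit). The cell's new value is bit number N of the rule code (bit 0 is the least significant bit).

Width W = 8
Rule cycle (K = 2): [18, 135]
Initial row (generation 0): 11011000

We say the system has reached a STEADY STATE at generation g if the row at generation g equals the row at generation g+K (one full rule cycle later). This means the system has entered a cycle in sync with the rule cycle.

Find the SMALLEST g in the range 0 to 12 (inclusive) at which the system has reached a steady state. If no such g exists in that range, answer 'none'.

Gen 0: 11011000
Gen 1 (rule 18): 00000100
Gen 2 (rule 135): 11111101
Gen 3 (rule 18): 00000000
Gen 4 (rule 135): 11111111
Gen 5 (rule 18): 00000000
Gen 6 (rule 135): 11111111
Gen 7 (rule 18): 00000000
Gen 8 (rule 135): 11111111
Gen 9 (rule 18): 00000000
Gen 10 (rule 135): 11111111
Gen 11 (rule 18): 00000000
Gen 12 (rule 135): 11111111
Gen 13 (rule 18): 00000000
Gen 14 (rule 135): 11111111

Answer: 3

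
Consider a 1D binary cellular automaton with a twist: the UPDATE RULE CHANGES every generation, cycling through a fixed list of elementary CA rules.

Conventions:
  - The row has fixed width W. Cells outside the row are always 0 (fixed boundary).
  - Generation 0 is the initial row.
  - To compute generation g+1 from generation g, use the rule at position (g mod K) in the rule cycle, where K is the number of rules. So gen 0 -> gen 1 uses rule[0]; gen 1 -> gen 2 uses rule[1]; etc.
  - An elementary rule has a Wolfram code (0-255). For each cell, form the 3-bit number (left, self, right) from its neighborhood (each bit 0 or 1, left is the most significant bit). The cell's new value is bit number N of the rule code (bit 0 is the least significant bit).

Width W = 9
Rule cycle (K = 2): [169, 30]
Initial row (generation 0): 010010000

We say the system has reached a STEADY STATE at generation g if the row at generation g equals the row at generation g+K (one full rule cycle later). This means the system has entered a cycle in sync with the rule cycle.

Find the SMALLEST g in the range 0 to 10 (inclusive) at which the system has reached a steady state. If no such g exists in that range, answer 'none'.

Answer: none

Derivation:
Gen 0: 010010000
Gen 1 (rule 169): 000000111
Gen 2 (rule 30): 000001100
Gen 3 (rule 169): 111101001
Gen 4 (rule 30): 100001111
Gen 5 (rule 169): 001101110
Gen 6 (rule 30): 011001001
Gen 7 (rule 169): 010000000
Gen 8 (rule 30): 111000000
Gen 9 (rule 169): 110011111
Gen 10 (rule 30): 101110000
Gen 11 (rule 169): 011100111
Gen 12 (rule 30): 110011100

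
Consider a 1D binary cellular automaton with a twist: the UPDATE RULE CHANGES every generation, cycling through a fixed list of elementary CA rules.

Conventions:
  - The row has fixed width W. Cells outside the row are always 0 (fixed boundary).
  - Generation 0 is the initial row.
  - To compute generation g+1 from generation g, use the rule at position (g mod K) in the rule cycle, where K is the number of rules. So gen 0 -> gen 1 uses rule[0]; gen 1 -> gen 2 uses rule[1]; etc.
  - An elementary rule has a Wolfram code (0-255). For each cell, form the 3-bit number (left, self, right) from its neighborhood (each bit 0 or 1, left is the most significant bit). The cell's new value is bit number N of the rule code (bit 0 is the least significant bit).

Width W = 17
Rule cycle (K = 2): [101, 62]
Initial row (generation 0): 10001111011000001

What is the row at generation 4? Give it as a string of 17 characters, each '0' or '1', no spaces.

Answer: 00111011010111011

Derivation:
Gen 0: 10001111011000001
Gen 1 (rule 101): 10100001101011101
Gen 2 (rule 62): 11110011011110011
Gen 3 (rule 101): 00010001100010001
Gen 4 (rule 62): 00111011010111011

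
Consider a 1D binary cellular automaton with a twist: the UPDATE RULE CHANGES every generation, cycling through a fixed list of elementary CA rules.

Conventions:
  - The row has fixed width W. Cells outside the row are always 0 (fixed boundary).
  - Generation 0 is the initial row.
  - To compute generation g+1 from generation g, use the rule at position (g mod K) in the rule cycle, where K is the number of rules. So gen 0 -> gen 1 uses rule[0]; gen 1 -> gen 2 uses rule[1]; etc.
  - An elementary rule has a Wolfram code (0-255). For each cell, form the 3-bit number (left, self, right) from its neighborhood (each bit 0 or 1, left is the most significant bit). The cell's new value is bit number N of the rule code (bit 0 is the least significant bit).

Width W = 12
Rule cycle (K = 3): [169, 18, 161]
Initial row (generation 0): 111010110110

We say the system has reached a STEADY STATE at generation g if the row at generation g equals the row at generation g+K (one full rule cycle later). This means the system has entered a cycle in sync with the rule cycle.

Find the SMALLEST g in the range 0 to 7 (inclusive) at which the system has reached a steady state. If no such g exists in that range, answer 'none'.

Answer: none

Derivation:
Gen 0: 111010110110
Gen 1 (rule 169): 110101101100
Gen 2 (rule 18): 000000000010
Gen 3 (rule 161): 111111111000
Gen 4 (rule 169): 111111110011
Gen 5 (rule 18): 000000001100
Gen 6 (rule 161): 111111100001
Gen 7 (rule 169): 111111001100
Gen 8 (rule 18): 000000110010
Gen 9 (rule 161): 111110000000
Gen 10 (rule 169): 111100111111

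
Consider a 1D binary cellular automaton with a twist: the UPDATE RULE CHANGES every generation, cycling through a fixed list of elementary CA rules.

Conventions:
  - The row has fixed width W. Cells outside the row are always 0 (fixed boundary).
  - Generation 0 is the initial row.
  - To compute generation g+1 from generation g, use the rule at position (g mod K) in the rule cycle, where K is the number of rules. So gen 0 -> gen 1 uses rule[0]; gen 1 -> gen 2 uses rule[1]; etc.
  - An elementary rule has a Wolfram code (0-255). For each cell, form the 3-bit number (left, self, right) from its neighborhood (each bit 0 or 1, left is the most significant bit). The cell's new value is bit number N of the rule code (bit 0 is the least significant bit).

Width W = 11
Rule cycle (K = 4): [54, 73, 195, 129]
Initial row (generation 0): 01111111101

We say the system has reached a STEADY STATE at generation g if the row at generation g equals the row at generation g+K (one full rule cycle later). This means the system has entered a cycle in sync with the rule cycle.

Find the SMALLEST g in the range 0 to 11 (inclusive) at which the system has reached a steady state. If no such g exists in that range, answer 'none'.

Gen 0: 01111111101
Gen 1 (rule 54): 10000000011
Gen 2 (rule 73): 00111111011
Gen 3 (rule 195): 11011111001
Gen 4 (rule 129): 00001110000
Gen 5 (rule 54): 00010001000
Gen 6 (rule 73): 11000100011
Gen 7 (rule 195): 01011001101
Gen 8 (rule 129): 00000000000
Gen 9 (rule 54): 00000000000
Gen 10 (rule 73): 11111111111
Gen 11 (rule 195): 01111111111
Gen 12 (rule 129): 00111111110
Gen 13 (rule 54): 01000000001
Gen 14 (rule 73): 00011111100
Gen 15 (rule 195): 11101111101

Answer: none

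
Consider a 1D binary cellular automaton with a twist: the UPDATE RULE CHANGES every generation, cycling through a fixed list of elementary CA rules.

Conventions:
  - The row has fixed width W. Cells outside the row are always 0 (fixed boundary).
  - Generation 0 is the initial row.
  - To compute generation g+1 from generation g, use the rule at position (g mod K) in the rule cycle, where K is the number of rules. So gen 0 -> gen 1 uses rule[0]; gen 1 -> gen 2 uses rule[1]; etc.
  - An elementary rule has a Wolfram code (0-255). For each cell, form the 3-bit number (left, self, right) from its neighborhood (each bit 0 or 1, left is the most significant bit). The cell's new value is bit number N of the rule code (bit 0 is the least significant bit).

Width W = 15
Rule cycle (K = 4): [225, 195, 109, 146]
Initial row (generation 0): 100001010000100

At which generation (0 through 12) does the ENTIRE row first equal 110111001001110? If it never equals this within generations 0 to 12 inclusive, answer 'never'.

Gen 0: 100001010000100
Gen 1 (rule 225): 001100100110001
Gen 2 (rule 195): 110101001010110
Gen 3 (rule 109): 111111001111110
Gen 4 (rule 146): 011110110111101
Gen 5 (rule 225): 001111011011110
Gen 6 (rule 195): 110111001001110
Gen 7 (rule 109): 111101001001010
Gen 8 (rule 146): 011000110110001
Gen 9 (rule 225): 001010011010100
Gen 10 (rule 195): 110000101000001
Gen 11 (rule 109): 110110111011101
Gen 12 (rule 146): 000000010001000

Answer: 6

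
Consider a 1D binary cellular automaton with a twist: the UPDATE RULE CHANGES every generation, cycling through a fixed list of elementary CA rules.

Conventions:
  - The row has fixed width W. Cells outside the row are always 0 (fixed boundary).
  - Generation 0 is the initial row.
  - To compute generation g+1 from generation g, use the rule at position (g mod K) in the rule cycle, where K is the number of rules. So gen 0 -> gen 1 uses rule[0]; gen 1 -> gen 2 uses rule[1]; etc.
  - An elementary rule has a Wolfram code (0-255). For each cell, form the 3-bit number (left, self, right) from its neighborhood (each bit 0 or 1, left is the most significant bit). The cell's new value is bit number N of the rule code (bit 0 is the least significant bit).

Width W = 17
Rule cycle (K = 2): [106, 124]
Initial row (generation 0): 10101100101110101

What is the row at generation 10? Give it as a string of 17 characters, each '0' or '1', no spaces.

Gen 0: 10101100101110101
Gen 1 (rule 106): 01011101011011010
Gen 2 (rule 124): 01110111111111111
Gen 3 (rule 106): 11011100000000001
Gen 4 (rule 124): 11110110000000001
Gen 5 (rule 106): 10011110000000010
Gen 6 (rule 124): 11010011000000011
Gen 7 (rule 106): 11100111000000111
Gen 8 (rule 124): 10110101100000101
Gen 9 (rule 106): 01111011100001010
Gen 10 (rule 124): 01001110110001111

Answer: 01001110110001111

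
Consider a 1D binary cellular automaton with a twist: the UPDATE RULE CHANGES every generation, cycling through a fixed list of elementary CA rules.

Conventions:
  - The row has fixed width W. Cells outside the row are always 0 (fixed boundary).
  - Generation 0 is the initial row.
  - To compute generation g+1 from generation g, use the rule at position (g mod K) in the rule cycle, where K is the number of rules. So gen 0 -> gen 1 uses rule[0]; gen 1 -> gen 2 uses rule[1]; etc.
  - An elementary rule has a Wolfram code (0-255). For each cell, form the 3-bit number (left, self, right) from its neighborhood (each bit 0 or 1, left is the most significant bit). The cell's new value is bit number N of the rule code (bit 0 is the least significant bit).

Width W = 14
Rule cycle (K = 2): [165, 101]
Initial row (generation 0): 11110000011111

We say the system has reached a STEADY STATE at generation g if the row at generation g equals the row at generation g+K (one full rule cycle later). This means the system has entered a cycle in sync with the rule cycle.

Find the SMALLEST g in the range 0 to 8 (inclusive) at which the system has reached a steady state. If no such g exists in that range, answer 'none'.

Gen 0: 11110000011111
Gen 1 (rule 165): 01100111001110
Gen 2 (rule 101): 00100001000010
Gen 3 (rule 165): 10101101011010
Gen 4 (rule 101): 11110111101110
Gen 5 (rule 165): 01101011010100
Gen 6 (rule 101): 00111101111101
Gen 7 (rule 165): 10011010111011
Gen 8 (rule 101): 10001111001101
Gen 9 (rule 165): 10100110000011
Gen 10 (rule 101): 11100010111001

Answer: none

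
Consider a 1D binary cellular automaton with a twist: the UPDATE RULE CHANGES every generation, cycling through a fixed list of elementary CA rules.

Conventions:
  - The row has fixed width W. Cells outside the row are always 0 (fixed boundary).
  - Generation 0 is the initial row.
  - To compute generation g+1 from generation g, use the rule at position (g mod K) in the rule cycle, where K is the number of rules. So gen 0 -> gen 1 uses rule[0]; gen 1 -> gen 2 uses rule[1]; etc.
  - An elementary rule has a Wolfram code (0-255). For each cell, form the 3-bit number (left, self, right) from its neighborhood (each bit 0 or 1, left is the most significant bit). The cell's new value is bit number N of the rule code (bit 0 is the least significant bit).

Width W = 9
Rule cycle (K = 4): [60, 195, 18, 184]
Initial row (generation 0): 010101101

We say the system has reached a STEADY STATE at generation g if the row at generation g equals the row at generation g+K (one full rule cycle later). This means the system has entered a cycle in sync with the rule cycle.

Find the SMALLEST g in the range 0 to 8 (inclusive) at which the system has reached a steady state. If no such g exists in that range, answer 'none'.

Gen 0: 010101101
Gen 1 (rule 60): 011111011
Gen 2 (rule 195): 101111001
Gen 3 (rule 18): 000000110
Gen 4 (rule 184): 000000101
Gen 5 (rule 60): 000000111
Gen 6 (rule 195): 111111011
Gen 7 (rule 18): 000000000
Gen 8 (rule 184): 000000000
Gen 9 (rule 60): 000000000
Gen 10 (rule 195): 111111111
Gen 11 (rule 18): 000000000
Gen 12 (rule 184): 000000000

Answer: 7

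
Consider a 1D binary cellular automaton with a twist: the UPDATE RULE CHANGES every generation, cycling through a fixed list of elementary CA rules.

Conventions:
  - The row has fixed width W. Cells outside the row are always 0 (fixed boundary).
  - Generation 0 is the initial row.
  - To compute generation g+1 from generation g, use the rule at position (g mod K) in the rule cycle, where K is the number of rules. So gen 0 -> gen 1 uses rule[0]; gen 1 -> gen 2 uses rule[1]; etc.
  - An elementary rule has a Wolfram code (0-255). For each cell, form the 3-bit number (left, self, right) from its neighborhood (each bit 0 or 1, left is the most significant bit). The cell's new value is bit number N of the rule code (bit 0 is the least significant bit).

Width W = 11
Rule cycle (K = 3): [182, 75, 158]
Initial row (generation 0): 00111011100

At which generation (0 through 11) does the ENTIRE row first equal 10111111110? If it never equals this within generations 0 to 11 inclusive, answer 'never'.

Gen 0: 00111011100
Gen 1 (rule 182): 01010101010
Gen 2 (rule 75): 10000000000
Gen 3 (rule 158): 11000000000
Gen 4 (rule 182): 00100000000
Gen 5 (rule 75): 11001111111
Gen 6 (rule 158): 10111111110
Gen 7 (rule 182): 11011111101
Gen 8 (rule 75): 11010000100
Gen 9 (rule 158): 10011001110
Gen 10 (rule 182): 11100110101
Gen 11 (rule 75): 10101110000

Answer: 6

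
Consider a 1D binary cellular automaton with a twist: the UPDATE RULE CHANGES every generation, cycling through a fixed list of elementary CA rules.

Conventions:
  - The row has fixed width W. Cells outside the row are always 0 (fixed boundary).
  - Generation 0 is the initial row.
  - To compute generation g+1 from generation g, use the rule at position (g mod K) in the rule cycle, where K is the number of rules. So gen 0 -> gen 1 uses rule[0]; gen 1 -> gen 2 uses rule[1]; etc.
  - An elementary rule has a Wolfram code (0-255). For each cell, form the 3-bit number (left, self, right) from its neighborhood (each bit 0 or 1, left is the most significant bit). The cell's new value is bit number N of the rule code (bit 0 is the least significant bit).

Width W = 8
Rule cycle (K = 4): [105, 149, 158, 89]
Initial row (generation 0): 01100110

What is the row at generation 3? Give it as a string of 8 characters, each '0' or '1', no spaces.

Answer: 00111011

Derivation:
Gen 0: 01100110
Gen 1 (rule 105): 01100110
Gen 2 (rule 149): 00010001
Gen 3 (rule 158): 00111011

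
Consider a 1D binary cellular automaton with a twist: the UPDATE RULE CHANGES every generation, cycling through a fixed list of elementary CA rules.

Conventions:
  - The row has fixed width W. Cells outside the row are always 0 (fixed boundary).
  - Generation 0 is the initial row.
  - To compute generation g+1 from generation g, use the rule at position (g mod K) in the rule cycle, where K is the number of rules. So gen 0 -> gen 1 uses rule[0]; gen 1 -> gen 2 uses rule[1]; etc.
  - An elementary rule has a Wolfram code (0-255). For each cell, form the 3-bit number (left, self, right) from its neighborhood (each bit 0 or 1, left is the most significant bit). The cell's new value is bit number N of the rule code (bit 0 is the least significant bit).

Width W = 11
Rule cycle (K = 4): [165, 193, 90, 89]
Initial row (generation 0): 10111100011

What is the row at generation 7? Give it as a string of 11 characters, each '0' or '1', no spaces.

Gen 0: 10111100011
Gen 1 (rule 165): 11011001000
Gen 2 (rule 193): 01001000011
Gen 3 (rule 90): 10110100111
Gen 4 (rule 89): 00110010101
Gen 5 (rule 165): 10000011111
Gen 6 (rule 193): 00111001111
Gen 7 (rule 90): 01101111001

Answer: 01101111001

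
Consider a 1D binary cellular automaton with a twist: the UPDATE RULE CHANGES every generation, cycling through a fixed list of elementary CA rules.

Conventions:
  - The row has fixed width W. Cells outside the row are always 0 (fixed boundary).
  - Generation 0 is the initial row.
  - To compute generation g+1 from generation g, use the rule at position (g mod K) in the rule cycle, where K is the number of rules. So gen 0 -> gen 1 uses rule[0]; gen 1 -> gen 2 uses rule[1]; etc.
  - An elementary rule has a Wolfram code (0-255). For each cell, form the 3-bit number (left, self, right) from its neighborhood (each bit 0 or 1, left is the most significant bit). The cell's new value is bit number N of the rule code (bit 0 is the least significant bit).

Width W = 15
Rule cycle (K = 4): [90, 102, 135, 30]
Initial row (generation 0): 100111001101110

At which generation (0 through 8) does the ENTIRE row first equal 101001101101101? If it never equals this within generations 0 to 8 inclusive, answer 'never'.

Answer: 8

Derivation:
Gen 0: 100111001101110
Gen 1 (rule 90): 011101111101011
Gen 2 (rule 102): 100110000111101
Gen 3 (rule 135): 101000111011001
Gen 4 (rule 30): 101101100010111
Gen 5 (rule 90): 001101110100101
Gen 6 (rule 102): 010110011101111
Gen 7 (rule 135): 110000101000110
Gen 8 (rule 30): 101001101101101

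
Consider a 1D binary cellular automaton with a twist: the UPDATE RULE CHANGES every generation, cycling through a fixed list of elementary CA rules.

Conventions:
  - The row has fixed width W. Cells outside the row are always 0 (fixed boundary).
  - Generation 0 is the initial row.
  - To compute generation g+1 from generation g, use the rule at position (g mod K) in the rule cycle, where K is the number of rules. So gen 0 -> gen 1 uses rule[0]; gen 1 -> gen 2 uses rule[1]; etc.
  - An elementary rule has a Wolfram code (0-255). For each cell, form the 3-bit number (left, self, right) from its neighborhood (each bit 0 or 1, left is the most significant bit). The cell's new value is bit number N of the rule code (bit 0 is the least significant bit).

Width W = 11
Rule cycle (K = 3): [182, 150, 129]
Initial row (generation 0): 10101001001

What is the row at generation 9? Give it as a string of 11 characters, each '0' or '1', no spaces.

Gen 0: 10101001001
Gen 1 (rule 182): 11111111111
Gen 2 (rule 150): 01111111110
Gen 3 (rule 129): 00111111100
Gen 4 (rule 182): 01011111010
Gen 5 (rule 150): 11001110011
Gen 6 (rule 129): 00000100000
Gen 7 (rule 182): 00001110000
Gen 8 (rule 150): 00010101000
Gen 9 (rule 129): 11000000011

Answer: 11000000011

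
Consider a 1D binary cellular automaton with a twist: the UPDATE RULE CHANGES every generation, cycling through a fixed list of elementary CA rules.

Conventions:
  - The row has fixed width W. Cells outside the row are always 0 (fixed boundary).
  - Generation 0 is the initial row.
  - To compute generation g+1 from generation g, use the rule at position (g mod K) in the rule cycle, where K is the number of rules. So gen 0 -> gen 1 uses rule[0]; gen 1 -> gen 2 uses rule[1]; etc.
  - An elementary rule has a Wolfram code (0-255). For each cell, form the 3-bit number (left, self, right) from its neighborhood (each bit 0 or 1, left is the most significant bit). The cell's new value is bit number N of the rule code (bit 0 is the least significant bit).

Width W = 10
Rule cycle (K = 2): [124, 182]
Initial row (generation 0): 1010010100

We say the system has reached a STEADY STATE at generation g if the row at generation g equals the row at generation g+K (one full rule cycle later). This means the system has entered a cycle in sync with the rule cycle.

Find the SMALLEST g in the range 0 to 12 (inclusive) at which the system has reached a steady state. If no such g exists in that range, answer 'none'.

Answer: none

Derivation:
Gen 0: 1010010100
Gen 1 (rule 124): 1111011110
Gen 2 (rule 182): 0110101101
Gen 3 (rule 124): 0111111111
Gen 4 (rule 182): 1011111110
Gen 5 (rule 124): 1110000011
Gen 6 (rule 182): 0101000100
Gen 7 (rule 124): 0111100110
Gen 8 (rule 182): 1011011001
Gen 9 (rule 124): 1111111101
Gen 10 (rule 182): 0111111011
Gen 11 (rule 124): 0100001111
Gen 12 (rule 182): 1110010110
Gen 13 (rule 124): 1011011111
Gen 14 (rule 182): 1100101110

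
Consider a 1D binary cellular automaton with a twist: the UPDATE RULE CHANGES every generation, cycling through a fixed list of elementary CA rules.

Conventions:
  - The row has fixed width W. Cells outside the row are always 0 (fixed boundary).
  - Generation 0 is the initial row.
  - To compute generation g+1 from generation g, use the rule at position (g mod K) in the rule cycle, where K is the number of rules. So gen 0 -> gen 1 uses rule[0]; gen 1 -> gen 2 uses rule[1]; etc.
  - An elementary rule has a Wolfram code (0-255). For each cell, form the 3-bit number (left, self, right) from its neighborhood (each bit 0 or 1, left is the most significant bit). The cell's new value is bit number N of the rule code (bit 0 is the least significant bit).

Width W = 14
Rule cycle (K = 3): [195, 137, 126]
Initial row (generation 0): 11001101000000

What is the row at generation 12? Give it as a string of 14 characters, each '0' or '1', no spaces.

Answer: 11001100110011

Derivation:
Gen 0: 11001101000000
Gen 1 (rule 195): 01010100011111
Gen 2 (rule 137): 00000001011110
Gen 3 (rule 126): 00000011110011
Gen 4 (rule 195): 11111101110101
Gen 5 (rule 137): 11111001100000
Gen 6 (rule 126): 10001111110000
Gen 7 (rule 195): 00110111110111
Gen 8 (rule 137): 10100111100110
Gen 9 (rule 126): 11111100111111
Gen 10 (rule 195): 01111101011111
Gen 11 (rule 137): 01111000011110
Gen 12 (rule 126): 11001100110011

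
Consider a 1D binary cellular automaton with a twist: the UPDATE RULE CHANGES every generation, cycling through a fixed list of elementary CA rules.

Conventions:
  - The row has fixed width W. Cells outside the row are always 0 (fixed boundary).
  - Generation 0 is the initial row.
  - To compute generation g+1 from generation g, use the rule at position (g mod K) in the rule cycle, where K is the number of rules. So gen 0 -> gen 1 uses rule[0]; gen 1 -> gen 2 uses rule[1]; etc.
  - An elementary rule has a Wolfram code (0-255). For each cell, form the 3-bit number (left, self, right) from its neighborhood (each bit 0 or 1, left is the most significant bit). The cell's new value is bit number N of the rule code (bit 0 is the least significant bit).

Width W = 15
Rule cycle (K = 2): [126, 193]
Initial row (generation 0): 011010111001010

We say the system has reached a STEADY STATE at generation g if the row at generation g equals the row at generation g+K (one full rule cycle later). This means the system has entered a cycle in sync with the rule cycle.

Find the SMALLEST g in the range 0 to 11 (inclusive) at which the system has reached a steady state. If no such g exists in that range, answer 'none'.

Gen 0: 011010111001010
Gen 1 (rule 126): 111111101111111
Gen 2 (rule 193): 011111100111111
Gen 3 (rule 126): 110000111100001
Gen 4 (rule 193): 010110011101100
Gen 5 (rule 126): 111111110111110
Gen 6 (rule 193): 011111110011110
Gen 7 (rule 126): 110000011110011
Gen 8 (rule 193): 010111001110001
Gen 9 (rule 126): 111101111011011
Gen 10 (rule 193): 011100111001001
Gen 11 (rule 126): 110111101111111
Gen 12 (rule 193): 010011100111111
Gen 13 (rule 126): 111110111100001

Answer: none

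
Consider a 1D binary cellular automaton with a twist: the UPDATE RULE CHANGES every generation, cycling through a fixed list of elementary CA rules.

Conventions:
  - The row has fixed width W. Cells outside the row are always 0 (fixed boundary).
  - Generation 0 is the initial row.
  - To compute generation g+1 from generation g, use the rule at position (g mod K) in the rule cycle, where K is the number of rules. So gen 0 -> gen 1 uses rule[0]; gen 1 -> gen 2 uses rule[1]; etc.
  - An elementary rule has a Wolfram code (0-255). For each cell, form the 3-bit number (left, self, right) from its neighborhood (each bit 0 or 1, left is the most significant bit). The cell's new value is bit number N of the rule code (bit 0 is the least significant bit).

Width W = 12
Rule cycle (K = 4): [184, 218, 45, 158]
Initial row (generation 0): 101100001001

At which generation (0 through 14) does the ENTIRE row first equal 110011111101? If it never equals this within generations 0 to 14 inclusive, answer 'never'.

Gen 0: 101100001001
Gen 1 (rule 184): 011010000100
Gen 2 (rule 218): 111001001010
Gen 3 (rule 45): 100001001110
Gen 4 (rule 158): 110011111101
Gen 5 (rule 184): 101011111010
Gen 6 (rule 218): 000011111001
Gen 7 (rule 45): 111010000001
Gen 8 (rule 158): 110011000011
Gen 9 (rule 184): 101010100010
Gen 10 (rule 218): 000000010101
Gen 11 (rule 45): 111111011111
Gen 12 (rule 158): 111110011110
Gen 13 (rule 184): 111101011101
Gen 14 (rule 218): 111100011100

Answer: 4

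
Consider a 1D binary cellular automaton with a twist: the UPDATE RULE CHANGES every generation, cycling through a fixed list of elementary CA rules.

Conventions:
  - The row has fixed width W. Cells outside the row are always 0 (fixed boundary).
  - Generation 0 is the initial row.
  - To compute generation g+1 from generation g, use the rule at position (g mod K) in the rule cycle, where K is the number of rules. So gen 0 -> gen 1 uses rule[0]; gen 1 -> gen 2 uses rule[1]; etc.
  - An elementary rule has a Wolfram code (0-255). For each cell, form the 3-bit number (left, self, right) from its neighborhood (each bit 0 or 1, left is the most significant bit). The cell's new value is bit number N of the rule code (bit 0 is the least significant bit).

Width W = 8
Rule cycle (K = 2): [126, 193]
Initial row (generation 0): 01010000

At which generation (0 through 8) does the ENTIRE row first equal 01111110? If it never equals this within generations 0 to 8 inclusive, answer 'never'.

Gen 0: 01010000
Gen 1 (rule 126): 11111000
Gen 2 (rule 193): 01111011
Gen 3 (rule 126): 11001111
Gen 4 (rule 193): 01000111
Gen 5 (rule 126): 11101101
Gen 6 (rule 193): 01100100
Gen 7 (rule 126): 11111110
Gen 8 (rule 193): 01111110

Answer: 8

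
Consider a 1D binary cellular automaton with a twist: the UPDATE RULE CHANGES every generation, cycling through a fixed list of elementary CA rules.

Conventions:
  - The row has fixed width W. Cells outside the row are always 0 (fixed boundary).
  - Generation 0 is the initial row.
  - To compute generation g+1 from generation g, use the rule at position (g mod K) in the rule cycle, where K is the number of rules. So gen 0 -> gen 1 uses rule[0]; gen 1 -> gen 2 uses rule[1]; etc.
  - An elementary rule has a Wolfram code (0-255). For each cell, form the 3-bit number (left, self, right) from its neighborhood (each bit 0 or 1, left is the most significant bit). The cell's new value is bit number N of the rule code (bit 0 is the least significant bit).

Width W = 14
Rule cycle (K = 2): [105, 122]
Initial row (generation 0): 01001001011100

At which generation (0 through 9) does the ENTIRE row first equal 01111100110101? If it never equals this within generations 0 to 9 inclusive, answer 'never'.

Gen 0: 01001001011100
Gen 1 (rule 105): 00000000110101
Gen 2 (rule 122): 00000001111010
Gen 3 (rule 105): 11111101001100
Gen 4 (rule 122): 10000110111110
Gen 5 (rule 105): 00110111100010
Gen 6 (rule 122): 01111100110101
Gen 7 (rule 105): 01000100111010
Gen 8 (rule 122): 10101011101101
Gen 9 (rule 105): 01010110111110

Answer: 6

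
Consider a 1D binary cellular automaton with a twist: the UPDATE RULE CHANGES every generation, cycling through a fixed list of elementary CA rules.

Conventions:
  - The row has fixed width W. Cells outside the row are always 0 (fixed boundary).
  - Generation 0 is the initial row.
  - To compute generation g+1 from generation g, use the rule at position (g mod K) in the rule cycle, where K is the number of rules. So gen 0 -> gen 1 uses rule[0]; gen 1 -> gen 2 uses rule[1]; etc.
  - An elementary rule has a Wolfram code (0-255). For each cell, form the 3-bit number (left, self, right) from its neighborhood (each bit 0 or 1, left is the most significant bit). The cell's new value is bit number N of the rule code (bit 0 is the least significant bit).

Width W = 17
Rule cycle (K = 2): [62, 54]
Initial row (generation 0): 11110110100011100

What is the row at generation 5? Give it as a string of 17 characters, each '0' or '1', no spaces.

Answer: 10100001110001110

Derivation:
Gen 0: 11110110100011100
Gen 1 (rule 62): 10001101110110010
Gen 2 (rule 54): 11010010001001111
Gen 3 (rule 62): 10111111011111000
Gen 4 (rule 54): 11000000100000100
Gen 5 (rule 62): 10100001110001110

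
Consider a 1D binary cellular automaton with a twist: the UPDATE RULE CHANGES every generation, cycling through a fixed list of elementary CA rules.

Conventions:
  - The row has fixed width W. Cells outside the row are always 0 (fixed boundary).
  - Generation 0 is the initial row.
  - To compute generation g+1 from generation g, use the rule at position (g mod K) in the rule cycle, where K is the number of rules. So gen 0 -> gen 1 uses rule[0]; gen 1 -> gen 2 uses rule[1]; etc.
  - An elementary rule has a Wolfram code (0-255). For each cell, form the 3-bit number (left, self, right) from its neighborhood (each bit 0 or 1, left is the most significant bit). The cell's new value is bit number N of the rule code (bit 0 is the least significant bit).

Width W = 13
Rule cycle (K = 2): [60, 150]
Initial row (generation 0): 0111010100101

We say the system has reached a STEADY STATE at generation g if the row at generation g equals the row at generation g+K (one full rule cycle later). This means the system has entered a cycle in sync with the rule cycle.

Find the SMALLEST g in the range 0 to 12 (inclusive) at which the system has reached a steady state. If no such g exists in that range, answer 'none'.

Answer: none

Derivation:
Gen 0: 0111010100101
Gen 1 (rule 60): 0100111110111
Gen 2 (rule 150): 1111011100010
Gen 3 (rule 60): 1000110010011
Gen 4 (rule 150): 1101001111100
Gen 5 (rule 60): 1011101000010
Gen 6 (rule 150): 1001001100111
Gen 7 (rule 60): 1101101010100
Gen 8 (rule 150): 0000001010110
Gen 9 (rule 60): 0000001111101
Gen 10 (rule 150): 0000010111001
Gen 11 (rule 60): 0000011100101
Gen 12 (rule 150): 0000101011101
Gen 13 (rule 60): 0000111110011
Gen 14 (rule 150): 0001011101100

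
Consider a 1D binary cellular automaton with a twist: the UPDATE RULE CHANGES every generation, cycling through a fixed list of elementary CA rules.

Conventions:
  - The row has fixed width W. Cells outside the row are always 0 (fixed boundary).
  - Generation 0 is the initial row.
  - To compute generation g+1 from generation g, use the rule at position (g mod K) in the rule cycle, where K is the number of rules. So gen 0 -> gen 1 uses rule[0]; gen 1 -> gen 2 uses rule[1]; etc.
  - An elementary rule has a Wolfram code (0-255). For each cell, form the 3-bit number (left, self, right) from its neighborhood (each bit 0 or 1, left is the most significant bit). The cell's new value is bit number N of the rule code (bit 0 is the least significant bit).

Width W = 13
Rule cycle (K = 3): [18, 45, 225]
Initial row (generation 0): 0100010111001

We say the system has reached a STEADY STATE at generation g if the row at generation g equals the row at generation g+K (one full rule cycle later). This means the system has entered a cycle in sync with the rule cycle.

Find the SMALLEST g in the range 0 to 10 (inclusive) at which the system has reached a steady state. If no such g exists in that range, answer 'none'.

Gen 0: 0100010111001
Gen 1 (rule 18): 1010100000110
Gen 2 (rule 45): 1111101110100
Gen 3 (rule 225): 0111110111001
Gen 4 (rule 18): 1000000000110
Gen 5 (rule 45): 1011111110100
Gen 6 (rule 225): 0101111111001
Gen 7 (rule 18): 1000000000110
Gen 8 (rule 45): 1011111110100
Gen 9 (rule 225): 0101111111001
Gen 10 (rule 18): 1000000000110
Gen 11 (rule 45): 1011111110100
Gen 12 (rule 225): 0101111111001
Gen 13 (rule 18): 1000000000110

Answer: 4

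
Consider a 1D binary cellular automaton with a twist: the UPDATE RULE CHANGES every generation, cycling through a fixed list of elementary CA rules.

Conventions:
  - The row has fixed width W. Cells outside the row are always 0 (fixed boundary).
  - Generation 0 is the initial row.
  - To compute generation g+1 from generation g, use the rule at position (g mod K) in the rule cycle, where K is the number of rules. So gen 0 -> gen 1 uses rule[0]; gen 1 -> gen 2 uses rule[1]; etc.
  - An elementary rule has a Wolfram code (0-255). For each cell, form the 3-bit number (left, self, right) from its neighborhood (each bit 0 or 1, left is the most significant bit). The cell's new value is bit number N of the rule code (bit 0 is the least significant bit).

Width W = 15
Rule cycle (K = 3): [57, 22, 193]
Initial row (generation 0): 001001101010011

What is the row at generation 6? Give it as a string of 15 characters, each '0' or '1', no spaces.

Answer: 011101111111000

Derivation:
Gen 0: 001001101010011
Gen 1 (rule 57): 100101010101010
Gen 2 (rule 22): 111101010101011
Gen 3 (rule 193): 011100000000001
Gen 4 (rule 57): 010011111111100
Gen 5 (rule 22): 111100000000010
Gen 6 (rule 193): 011101111111000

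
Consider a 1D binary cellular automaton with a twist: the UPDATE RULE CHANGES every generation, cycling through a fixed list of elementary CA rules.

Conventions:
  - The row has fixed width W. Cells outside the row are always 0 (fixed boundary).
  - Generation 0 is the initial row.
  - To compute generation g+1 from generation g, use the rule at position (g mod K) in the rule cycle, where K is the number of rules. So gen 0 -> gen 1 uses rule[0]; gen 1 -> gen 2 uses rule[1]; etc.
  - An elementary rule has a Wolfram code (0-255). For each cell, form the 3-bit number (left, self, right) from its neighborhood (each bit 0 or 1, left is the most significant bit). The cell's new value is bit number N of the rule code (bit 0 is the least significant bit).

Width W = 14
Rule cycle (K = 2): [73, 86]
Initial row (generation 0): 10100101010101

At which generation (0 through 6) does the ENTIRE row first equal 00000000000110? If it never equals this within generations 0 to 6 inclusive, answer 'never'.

Answer: 6

Derivation:
Gen 0: 10100101010101
Gen 1 (rule 73): 00000000000000
Gen 2 (rule 86): 00000000000000
Gen 3 (rule 73): 11111111111111
Gen 4 (rule 86): 00000000000001
Gen 5 (rule 73): 11111111111100
Gen 6 (rule 86): 00000000000110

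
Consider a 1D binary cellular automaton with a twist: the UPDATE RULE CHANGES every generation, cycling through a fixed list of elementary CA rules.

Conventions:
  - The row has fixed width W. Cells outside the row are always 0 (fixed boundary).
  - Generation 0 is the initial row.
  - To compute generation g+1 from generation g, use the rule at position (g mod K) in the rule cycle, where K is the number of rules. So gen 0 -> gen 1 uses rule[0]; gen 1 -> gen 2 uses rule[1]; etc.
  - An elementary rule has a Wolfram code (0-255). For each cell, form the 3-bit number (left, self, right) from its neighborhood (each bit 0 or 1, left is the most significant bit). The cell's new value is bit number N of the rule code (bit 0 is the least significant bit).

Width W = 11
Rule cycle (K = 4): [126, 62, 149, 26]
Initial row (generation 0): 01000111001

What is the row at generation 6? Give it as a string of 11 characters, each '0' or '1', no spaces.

Answer: 10001110001

Derivation:
Gen 0: 01000111001
Gen 1 (rule 126): 11101101111
Gen 2 (rule 62): 10011011000
Gen 3 (rule 149): 11000000111
Gen 4 (rule 26): 10100001100
Gen 5 (rule 126): 11110011110
Gen 6 (rule 62): 10001110001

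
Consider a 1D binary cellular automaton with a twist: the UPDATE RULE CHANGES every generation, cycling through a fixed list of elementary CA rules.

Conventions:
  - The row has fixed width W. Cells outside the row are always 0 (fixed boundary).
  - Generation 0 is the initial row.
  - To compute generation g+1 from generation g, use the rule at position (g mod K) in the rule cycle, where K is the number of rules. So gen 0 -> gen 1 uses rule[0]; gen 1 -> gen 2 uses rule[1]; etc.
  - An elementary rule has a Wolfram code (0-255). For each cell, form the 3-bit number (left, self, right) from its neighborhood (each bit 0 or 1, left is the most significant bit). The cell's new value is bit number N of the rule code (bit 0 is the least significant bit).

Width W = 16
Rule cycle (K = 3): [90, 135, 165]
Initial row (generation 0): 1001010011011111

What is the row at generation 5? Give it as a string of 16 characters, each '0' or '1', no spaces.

Answer: 1111010101010011

Derivation:
Gen 0: 1001010011011111
Gen 1 (rule 90): 0110001111010001
Gen 2 (rule 135): 1000110110010111
Gen 3 (rule 165): 1010001000011010
Gen 4 (rule 90): 0001010100111001
Gen 5 (rule 135): 1111010101010011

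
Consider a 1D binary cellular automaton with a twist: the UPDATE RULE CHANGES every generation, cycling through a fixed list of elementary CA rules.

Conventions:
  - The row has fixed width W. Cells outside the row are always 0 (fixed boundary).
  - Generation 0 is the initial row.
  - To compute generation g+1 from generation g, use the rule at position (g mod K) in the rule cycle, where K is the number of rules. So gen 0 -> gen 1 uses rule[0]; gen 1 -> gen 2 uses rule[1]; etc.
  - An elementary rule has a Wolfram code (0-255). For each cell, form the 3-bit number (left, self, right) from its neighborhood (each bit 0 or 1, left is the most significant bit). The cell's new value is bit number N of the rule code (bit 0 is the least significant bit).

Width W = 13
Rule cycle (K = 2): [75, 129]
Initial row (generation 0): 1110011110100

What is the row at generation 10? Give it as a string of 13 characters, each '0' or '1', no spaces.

Gen 0: 1110011110100
Gen 1 (rule 75): 1010110010001
Gen 2 (rule 129): 0000000000100
Gen 3 (rule 75): 1111111111001
Gen 4 (rule 129): 0111111110000
Gen 5 (rule 75): 1100000010111
Gen 6 (rule 129): 0001111000010
Gen 7 (rule 75): 1111001011100
Gen 8 (rule 129): 0110000001001
Gen 9 (rule 75): 1110111110010
Gen 10 (rule 129): 0100011100000

Answer: 0100011100000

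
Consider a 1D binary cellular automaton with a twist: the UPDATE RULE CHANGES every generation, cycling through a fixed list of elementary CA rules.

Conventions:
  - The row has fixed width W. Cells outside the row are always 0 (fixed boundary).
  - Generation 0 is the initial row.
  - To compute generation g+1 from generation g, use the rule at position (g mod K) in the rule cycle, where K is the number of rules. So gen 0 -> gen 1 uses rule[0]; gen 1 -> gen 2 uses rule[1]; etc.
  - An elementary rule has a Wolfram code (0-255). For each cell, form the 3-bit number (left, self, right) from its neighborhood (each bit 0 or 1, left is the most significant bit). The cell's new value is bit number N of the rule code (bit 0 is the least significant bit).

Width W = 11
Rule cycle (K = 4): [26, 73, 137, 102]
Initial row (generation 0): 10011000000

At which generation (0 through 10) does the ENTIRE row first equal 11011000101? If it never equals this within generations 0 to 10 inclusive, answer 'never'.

Gen 0: 10011000000
Gen 1 (rule 26): 01110100000
Gen 2 (rule 73): 01010001111
Gen 3 (rule 137): 00000101110
Gen 4 (rule 102): 00001110010
Gen 5 (rule 26): 00011001101
Gen 6 (rule 73): 11011001100
Gen 7 (rule 137): 10010001001
Gen 8 (rule 102): 10110011011
Gen 9 (rule 26): 00101110010
Gen 10 (rule 73): 10001010000

Answer: never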